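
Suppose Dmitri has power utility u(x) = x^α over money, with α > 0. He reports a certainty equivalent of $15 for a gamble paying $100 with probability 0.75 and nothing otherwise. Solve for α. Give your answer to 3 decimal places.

α ≈ 0.152

The lottery's expected utility is 0.75·u(100) + 0.25·u(0) = 0.75·100^α (since u(0) = 0 for α > 0).
Equating: 15^α = 0.75·100^α, i.e. 0.1500^α = 0.75.
Take logs: α = ln 0.75 / ln(15/100) ≈ 0.15164.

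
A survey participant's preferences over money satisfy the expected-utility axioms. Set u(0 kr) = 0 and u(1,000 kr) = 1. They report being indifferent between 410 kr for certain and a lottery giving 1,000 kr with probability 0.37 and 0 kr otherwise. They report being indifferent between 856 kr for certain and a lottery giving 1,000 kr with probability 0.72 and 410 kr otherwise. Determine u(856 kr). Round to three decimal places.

0.824

First, u(410 kr) = 0.37·u(1,000 kr) + 0.63·u(0 kr) = 0.37.
The second indifference gives u(856 kr) = 0.72·u(1,000 kr) + 0.28·u(410 kr) = 0.72·1.00 + 0.28·0.37 = 0.8236.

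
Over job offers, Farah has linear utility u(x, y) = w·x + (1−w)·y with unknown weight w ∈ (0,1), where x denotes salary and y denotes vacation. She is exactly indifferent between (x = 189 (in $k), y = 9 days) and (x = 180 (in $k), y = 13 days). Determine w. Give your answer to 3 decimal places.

w = 0.308

Indifference: w·189 + (1−w)·9 = w·180 + (1−w)·13.
Rearranging, 9·w − 4·(1−w) = 0.
The marginal rate of substitution is 4/9, so w = 4/(9+4) = 0.308.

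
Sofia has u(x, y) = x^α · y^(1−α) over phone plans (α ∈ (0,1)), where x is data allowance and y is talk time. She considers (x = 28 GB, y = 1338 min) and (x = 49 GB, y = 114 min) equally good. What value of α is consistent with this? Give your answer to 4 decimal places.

α ≈ 0.8148

Indifference: 28^α · 1338^(1−α) = 49^α · 114^(1−α).
Rearrange to (28/49)^α = (114/1338)^(1−α) and take logs: α·-0.5596158 = (1−α)·-2.4627328.
Thus α·(-3.0223486) = -2.4627328, so α = -2.4627328/-3.0223486 ≈ 0.8148.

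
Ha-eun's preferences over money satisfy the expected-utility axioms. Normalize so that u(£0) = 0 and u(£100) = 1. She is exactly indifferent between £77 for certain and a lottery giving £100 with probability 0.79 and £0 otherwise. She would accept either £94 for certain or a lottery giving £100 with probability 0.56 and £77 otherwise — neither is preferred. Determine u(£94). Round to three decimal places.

0.908

The first gamble pins u(£77): it must equal 0.79·1 + 0.21·0 = 0.79.
The second indifference gives u(£94) = 0.56·u(£100) + 0.44·u(£77) = 0.56·1.00 + 0.44·0.79 = 0.9076.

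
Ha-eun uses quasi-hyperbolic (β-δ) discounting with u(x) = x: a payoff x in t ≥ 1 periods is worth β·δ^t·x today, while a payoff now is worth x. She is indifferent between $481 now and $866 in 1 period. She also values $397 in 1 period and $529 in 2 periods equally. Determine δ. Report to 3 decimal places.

δ ≈ 0.750

From the later pair, β·δ^1·397 = β·δ^2·529; dividing through, δ = 397/529 = 0.75047.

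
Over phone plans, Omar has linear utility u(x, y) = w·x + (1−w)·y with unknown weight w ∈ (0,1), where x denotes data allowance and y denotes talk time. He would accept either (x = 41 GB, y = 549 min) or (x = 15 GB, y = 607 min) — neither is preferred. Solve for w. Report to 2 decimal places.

u(41,549) = u(15,607) means w·41 + (1−w)·549 = w·15 + (1−w)·607.
Collecting terms: w·26 = (1−w)·58.
So w/(1−w) = 58/26 = 2.2308, giving w = 58/(26+58) = 0.69.

w = 0.69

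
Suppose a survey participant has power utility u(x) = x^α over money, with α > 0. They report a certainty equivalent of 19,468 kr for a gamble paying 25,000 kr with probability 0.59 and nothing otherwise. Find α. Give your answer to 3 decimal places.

α ≈ 2.110

Since u(0) = 0, the lottery's EU is 0.59·25000^α.
Indifference: 19468^α = 0.59·25000^α, so (19468/25000)^α = 0.59.
Taking logs: α·ln(19468/25000) = ln(0.59), so α = -0.527633 / -0.250104 ≈ 2.110.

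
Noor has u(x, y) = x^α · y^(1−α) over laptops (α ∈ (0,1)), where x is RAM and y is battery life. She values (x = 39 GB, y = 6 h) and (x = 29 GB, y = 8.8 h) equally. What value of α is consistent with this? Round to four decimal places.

Indifference: 39^α · 6^(1−α) = 29^α · 8.8^(1−α).
Taking logs: α·ln 39 + (1−α)·ln 6 = α·ln 29 + (1−α)·ln 8.8, i.e. α·0.2962658 = (1−α)·0.3829923.
So α/(1−α) = (0.3829923)/(0.2962658) = 1.2927321, and α = 1.2927321/2.2927321 ≈ 0.5638.

α ≈ 0.5638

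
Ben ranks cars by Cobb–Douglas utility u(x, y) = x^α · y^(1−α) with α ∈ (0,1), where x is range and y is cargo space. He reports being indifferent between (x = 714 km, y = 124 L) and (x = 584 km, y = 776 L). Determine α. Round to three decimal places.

The Cobb–Douglas utilities coincide, so 714^α·124^(1−α) = 584^α·776^(1−α).
Taking logs: α·ln 714 + (1−α)·ln 124 = α·ln 584 + (1−α)·ln 776, i.e. α·0.200982 = (1−α)·1.833871.
With A = 0.200982 and B = 1.833871: α·A = (1−α)·B, so α = B/(A+B) = 1.833871/2.034853 ≈ 0.901.

α ≈ 0.901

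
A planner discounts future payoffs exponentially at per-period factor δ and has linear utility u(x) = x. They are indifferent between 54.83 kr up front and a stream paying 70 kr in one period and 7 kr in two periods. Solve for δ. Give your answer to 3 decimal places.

δ ≈ 0.730

The stream is worth 70δ + 7δ² today, so 70δ + 7δ² = 54.83.
That is, 7δ² + 70δ − 54.83 = 0, a quadratic in δ.
δ = (−70 + √(70² + 4·7·54.83)) / (2·7) = (−70 + √6435.24) / 14 ≈ 0.730.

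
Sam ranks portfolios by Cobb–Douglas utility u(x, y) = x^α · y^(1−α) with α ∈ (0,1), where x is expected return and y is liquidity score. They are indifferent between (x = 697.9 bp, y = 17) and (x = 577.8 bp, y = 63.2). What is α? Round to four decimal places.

α ≈ 0.8743

Set the two utilities equal: 697.9^α·17^(1−α) = 577.8^α·63.2^(1−α).
Taking logs: α·ln 697.9 + (1−α)·ln 17 = α·ln 577.8 + (1−α)·ln 63.2, i.e. α·0.1888480 = (1−α)·1.3130910.
Thus α·(1.5019390) = 1.3130910, so α = 1.3130910/1.5019390 ≈ 0.8743.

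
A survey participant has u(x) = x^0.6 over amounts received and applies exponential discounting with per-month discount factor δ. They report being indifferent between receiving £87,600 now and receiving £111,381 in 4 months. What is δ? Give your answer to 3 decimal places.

δ ≈ 0.965

Equating discounted utilities: u(87600) = δ^4·u(111381) ⇒ δ^4 = u(87600)/u(111381).
Since u(x) = x^0.6, δ^4 = (87600/111381)^0.6 = 0.78649^0.6 = 0.86580.
Taking the 4th root: δ = 0.86580^(1/4) ≈ 0.965.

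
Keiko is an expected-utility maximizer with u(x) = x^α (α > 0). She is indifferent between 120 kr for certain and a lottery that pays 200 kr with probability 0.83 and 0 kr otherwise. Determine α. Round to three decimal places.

α ≈ 0.365

Since u(0) = 0, the lottery's EU is 0.83·200^α.
Indifference: 120^α = 0.83·200^α, so (120/200)^α = 0.83.
Taking logs: α·ln(120/200) = ln(0.83), so α = -0.186330 / -0.510826 ≈ 0.365.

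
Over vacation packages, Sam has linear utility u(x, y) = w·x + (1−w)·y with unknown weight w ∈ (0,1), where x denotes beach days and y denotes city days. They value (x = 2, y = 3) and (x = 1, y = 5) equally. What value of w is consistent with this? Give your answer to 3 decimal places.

Indifference: w·2 + (1−w)·3 = w·1 + (1−w)·5.
w·(2−1) = (1−w)·(5−3), i.e. w·1 = (1−w)·2.
Hence w = 2/(1+2) = 2/3 = 0.667.

w = 0.667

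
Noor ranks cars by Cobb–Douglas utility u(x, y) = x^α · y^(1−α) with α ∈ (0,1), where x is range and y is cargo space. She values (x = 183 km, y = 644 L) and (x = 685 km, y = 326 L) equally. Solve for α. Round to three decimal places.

Set the two utilities equal: 183^α·644^(1−α) = 685^α·326^(1−α).
Rearrange to (183/685)^α = (326/644)^(1−α) and take logs: α·-1.319933 = (1−α)·-0.680801.
With A = -1.319933 and B = -0.680801: α·A = (1−α)·B, so α = B/(A+B) = -0.680801/-2.000734 ≈ 0.340.

α ≈ 0.340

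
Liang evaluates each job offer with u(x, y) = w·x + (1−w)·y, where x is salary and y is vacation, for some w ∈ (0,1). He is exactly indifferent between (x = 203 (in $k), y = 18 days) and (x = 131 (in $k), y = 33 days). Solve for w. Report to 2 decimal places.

w = 0.17

u(203,18) = u(131,33) means w·203 + (1−w)·18 = w·131 + (1−w)·33.
Collecting terms: w·72 = (1−w)·15.
Hence w = 15/(72+15) = 15/87 = 0.17.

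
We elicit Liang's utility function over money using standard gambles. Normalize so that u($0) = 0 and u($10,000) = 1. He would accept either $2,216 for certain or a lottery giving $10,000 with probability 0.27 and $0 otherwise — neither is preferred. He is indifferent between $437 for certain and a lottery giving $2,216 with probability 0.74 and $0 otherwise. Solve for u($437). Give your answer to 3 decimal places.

The first gamble pins u($2,216): it must equal 0.27·1 + 0.73·0 = 0.27.
The second indifference gives u($437) = 0.74·u($2,216) + 0.26·u($0) = 0.74·0.27 + 0.26·0.00 = 0.1998.

0.200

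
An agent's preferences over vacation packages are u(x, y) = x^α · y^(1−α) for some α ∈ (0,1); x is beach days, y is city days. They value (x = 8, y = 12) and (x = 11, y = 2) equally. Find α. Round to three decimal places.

α ≈ 0.849

Indifference: 8^α · 12^(1−α) = 11^α · 2^(1−α).
(8/11)^α = (2/12)^(1−α); take logs: α·ln(8/11) = (1−α)·ln(2/12), i.e. α·-0.318454 = (1−α)·-1.791759.
With A = -0.318454 and B = -1.791759: α·A = (1−α)·B, so α = B/(A+B) = -1.791759/-2.110213 ≈ 0.849.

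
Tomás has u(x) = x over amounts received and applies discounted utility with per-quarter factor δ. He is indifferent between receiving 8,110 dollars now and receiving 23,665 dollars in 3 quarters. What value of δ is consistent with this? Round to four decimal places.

The payoff in 3 quarters is discounted by δ^3, so u(8110) = δ^3·u(23665) and δ^3 = u(8110)/u(23665).
With u(x) = x: δ^3 = 8110/23665 = 0.34270.
So δ = 0.34270^(1/3) ≈ 0.6998.

δ ≈ 0.6998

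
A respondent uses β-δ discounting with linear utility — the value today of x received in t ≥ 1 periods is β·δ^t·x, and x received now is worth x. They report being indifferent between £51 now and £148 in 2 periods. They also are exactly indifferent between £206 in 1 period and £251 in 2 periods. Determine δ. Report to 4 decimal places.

δ ≈ 0.8207

From the later pair, β·δ^1·206 = β·δ^2·251; dividing through, δ = 206/251 = 0.82072.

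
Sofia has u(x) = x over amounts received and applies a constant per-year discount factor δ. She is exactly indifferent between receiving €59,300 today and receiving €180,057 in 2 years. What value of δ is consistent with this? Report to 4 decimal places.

δ ≈ 0.5739

The payoff in 2 years is discounted by δ^2, so u(59300) = δ^2·u(180057) and δ^2 = u(59300)/u(180057).
With u(x) = x: δ^2 = 59300/180057 = 0.32934.
Taking the square root: δ = 0.32934^(1/2) ≈ 0.5739.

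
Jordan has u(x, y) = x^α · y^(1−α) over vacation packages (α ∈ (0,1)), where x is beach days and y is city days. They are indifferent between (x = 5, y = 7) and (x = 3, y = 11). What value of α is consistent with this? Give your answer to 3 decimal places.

α ≈ 0.469

The Cobb–Douglas utilities coincide, so 5^α·7^(1−α) = 3^α·11^(1−α).
Taking logs: α·ln 5 + (1−α)·ln 7 = α·ln 3 + (1−α)·ln 11, i.e. α·0.510826 = (1−α)·0.451985.
With A = 0.510826 and B = 0.451985: α·A = (1−α)·B, so α = B/(A+B) = 0.451985/0.962811 ≈ 0.469.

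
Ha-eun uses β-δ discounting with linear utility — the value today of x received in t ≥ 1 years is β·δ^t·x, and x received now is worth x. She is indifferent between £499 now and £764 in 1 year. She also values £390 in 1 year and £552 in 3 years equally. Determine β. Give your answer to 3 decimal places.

β ≈ 0.777

Both payoffs in the second observation are in the future, so β drops out: δ^1·390 = δ^3·552 ⇒ δ^2 = 390/552 = 0.70652, so δ = 0.84055.
Now use the now-vs-future pair: 499 = β·δ·764 gives β = 499/(0.84055·764) ≈ 0.777.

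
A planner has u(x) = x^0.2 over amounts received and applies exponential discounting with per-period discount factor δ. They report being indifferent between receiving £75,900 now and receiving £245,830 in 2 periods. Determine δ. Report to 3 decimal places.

δ ≈ 0.889

Equating discounted utilities: u(75900) = δ^2·u(245830) ⇒ δ^2 = u(75900)/u(245830).
With u(x) = x^0.2: δ^2 = 75900^0.2/245830^0.2 = (75900/245830)^0.2 = 0.79054.
Hence δ = (0.79054)^(1/2) = 0.88912.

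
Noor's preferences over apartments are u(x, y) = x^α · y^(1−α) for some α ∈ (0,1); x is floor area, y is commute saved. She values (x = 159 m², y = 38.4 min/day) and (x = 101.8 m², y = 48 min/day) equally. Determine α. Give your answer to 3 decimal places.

The Cobb–Douglas utilities coincide, so 159^α·38.4^(1−α) = 101.8^α·48^(1−α).
(159/101.8)^α = (48/38.4)^(1−α); take logs: α·ln(159/101.8) = (1−α)·ln(48/38.4), i.e. α·0.445894 = (1−α)·0.223144.
Thus α·(0.669038) = 0.223144, so α = 0.223144/0.669038 ≈ 0.334.

α ≈ 0.334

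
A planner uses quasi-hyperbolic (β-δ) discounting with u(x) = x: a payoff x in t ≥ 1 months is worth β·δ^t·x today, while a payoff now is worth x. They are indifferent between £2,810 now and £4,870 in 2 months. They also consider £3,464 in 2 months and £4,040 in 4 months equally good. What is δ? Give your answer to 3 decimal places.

From the later pair, β·δ^2·3464 = β·δ^4·4040; dividing through, δ^2 = 3464/4040 = 0.85743, so δ = 0.92597.

δ ≈ 0.926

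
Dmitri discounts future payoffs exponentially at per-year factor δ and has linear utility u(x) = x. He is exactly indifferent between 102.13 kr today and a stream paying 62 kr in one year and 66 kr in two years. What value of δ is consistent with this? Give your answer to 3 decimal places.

δ ≈ 0.860

Present value of the stream is 62·δ + 66·δ². Indifference gives 62δ + 66δ² = 102.13.
So 66δ² + 62δ − 102.13 = 0.
By the quadratic formula (taking the positive root), δ = (−62 + √30806.32) / 132 ≈ 0.860.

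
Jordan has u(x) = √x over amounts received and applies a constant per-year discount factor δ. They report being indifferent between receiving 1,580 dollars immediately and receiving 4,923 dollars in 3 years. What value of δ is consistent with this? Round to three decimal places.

δ ≈ 0.827

Equating discounted utilities: u(1580) = δ^3·u(4923) ⇒ δ^3 = u(1580)/u(4923).
Since u(x) = √x, δ^3 = √(1580/4923) = 0.56652.
Taking the cube root: δ = 0.56652^(1/3) ≈ 0.827.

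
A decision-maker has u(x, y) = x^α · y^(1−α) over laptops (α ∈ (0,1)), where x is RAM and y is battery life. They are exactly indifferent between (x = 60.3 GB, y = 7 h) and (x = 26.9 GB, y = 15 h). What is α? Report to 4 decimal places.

The Cobb–Douglas utilities coincide, so 60.3^α·7^(1−α) = 26.9^α·15^(1−α).
Taking logs: α·ln 60.3 + (1−α)·ln 7 = α·ln 26.9 + (1−α)·ln 15, i.e. α·0.8072058 = (1−α)·0.7621401.
Thus α·(1.5693459) = 0.7621401, so α = 0.7621401/1.5693459 ≈ 0.4856.

α ≈ 0.4856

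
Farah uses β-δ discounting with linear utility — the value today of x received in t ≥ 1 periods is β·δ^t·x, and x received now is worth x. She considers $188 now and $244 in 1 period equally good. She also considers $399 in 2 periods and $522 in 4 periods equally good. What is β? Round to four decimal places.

From the later pair, β·δ^2·399 = β·δ^4·522; dividing through, δ^2 = 399/522 = 0.76437, so δ = 0.87428.
Now use the now-vs-future pair: 188 = β·δ·244 gives β = 188/(0.87428·244) ≈ 0.8813.

β ≈ 0.8813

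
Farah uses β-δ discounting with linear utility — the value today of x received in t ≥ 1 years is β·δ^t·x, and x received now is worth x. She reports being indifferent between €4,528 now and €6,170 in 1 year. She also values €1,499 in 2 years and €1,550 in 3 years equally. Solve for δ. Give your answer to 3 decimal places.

Both payoffs in the second observation are in the future, so β drops out: δ^2·1499 = δ^3·1550 ⇒ δ = 1499/1550 = 0.96710.

δ ≈ 0.967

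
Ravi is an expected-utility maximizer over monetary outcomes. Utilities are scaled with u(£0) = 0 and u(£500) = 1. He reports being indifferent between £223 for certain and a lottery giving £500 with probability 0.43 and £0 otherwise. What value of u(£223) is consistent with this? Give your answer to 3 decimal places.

u(£223) equals the lottery's expected utility: 0.43·1 + 0.57·0 = 0.43.

0.430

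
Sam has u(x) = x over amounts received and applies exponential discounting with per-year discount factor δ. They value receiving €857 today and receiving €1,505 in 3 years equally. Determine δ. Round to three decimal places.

δ ≈ 0.829

Indifference means u(857) = δ^3 · u(1505), so δ^3 = u(857)/u(1505).
With u(x) = x: δ^3 = 857/1505 = 0.56944.
Taking the cube root: δ = 0.56944^(1/3) ≈ 0.829.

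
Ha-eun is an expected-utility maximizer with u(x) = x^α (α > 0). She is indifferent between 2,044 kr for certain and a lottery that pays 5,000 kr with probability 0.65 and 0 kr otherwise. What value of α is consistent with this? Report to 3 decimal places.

EU(lottery) = 0.65·5000^α + 0.35·0 = 0.65·5000^α.
Equating: 2044^α = 0.65·5000^α, i.e. 0.4088^α = 0.65.
Taking logs: α·ln(2044/5000) = ln(0.65), so α = -0.430783 / -0.894529 ≈ 0.482.

α ≈ 0.482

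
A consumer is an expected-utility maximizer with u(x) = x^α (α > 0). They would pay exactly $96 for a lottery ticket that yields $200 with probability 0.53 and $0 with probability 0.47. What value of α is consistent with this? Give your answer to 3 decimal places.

α ≈ 0.865

EU(lottery) = 0.53·200^α + 0.47·0 = 0.53·200^α.
Indifference: 96^α = 0.53·200^α, so (96/200)^α = 0.53.
α = ln(0.53) / ln(96/200) = -0.634878/-0.733969 ≈ 0.865.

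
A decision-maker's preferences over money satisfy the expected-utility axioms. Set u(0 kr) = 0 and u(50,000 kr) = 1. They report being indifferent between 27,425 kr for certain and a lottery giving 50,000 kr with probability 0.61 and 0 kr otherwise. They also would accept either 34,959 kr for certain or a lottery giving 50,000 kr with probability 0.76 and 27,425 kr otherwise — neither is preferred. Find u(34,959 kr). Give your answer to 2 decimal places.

From the first indifference, u(27,425 kr) = 0.61·u(50,000 kr) + 0.39·u(0 kr) = 0.61·1 + 0.39·0 = 0.61.
The second indifference gives u(34,959 kr) = 0.76·u(50,000 kr) + 0.24·u(27,425 kr) = 0.76·1.00 + 0.24·0.61 = 0.9064.

0.91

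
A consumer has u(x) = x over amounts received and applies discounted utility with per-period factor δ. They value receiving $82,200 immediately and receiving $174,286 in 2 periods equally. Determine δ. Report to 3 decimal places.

The payoff in 2 periods is discounted by δ^2, so u(82200) = δ^2·u(174286) and δ^2 = u(82200)/u(174286).
With u(x) = x: δ^2 = 82200/174286 = 0.47164.
Taking the square root: δ = 0.47164^(1/2) ≈ 0.687.

δ ≈ 0.687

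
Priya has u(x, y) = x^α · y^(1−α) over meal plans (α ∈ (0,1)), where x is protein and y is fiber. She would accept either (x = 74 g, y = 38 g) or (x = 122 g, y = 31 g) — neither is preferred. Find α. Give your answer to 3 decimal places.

Indifference: 74^α · 38^(1−α) = 122^α · 31^(1−α).
(74/122)^α = (31/38)^(1−α); take logs: α·ln(74/122) = (1−α)·ln(31/38), i.e. α·-0.499956 = (1−α)·-0.203599.
With A = -0.499956 and B = -0.203599: α·A = (1−α)·B, so α = B/(A+B) = -0.203599/-0.703555 ≈ 0.289.

α ≈ 0.289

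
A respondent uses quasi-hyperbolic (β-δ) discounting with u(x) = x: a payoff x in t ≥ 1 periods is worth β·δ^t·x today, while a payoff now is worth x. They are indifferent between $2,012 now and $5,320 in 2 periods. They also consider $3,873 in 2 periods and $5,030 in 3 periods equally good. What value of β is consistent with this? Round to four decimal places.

From the later pair, β·δ^2·3873 = β·δ^3·5030; dividing through, δ = 3873/5030 = 0.76998.
The first indifference: 2012 = β·δ^2·5320, so β = 2012/(δ^2·5320) = 2012/(0.59287·5320) ≈ 0.6379.

β ≈ 0.6379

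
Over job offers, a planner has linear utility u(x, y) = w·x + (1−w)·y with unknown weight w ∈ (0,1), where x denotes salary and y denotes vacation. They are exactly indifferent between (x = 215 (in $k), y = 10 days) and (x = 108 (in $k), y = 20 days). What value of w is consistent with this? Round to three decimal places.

Equating utilities: w·215 + (1−w)·10 = w·108 + (1−w)·20.
w·(215−108) = (1−w)·(20−10), i.e. w·107 = (1−w)·10.
The marginal rate of substitution is 10/107, so w = 10/(107+10) = 0.085.

w = 0.085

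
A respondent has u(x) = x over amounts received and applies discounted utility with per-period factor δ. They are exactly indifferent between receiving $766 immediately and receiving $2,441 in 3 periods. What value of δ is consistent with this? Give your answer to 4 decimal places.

Indifference means u(766) = δ^3 · u(2441), so δ^3 = u(766)/u(2441).
With u(x) = x: δ^3 = 766/2441 = 0.31381.
Taking the cube root: δ = 0.31381^(1/3) ≈ 0.6795.

δ ≈ 0.6795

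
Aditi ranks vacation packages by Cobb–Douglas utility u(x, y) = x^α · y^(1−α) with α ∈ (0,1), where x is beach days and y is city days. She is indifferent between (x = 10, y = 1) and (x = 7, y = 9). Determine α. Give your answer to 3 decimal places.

Set the two utilities equal: 10^α·1^(1−α) = 7^α·9^(1−α).
Rearrange to (10/7)^α = (9/1)^(1−α) and take logs: α·0.356675 = (1−α)·2.197225.
Thus α·(2.553900) = 2.197225, so α = 2.197225/2.553900 ≈ 0.860.

α ≈ 0.860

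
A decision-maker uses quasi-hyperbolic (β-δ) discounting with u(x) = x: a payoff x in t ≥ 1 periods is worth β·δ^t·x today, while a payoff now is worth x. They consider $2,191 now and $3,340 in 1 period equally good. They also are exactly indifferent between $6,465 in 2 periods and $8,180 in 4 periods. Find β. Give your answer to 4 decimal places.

From the later pair, β·δ^2·6465 = β·δ^4·8180; dividing through, δ^2 = 6465/8180 = 0.79034, so δ = 0.88901.
Now use the now-vs-future pair: 2191 = β·δ·3340 gives β = 2191/(0.88901·3340) ≈ 0.7379.

β ≈ 0.7379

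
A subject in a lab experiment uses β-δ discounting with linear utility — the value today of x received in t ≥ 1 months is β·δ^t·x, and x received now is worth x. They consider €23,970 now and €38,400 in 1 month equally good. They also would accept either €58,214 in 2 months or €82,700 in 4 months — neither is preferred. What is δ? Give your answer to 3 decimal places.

The second indifference involves only future payoffs, so β cancels: β·δ^2·58214 = β·δ^4·82700, giving δ^2 = 58214/82700 = 0.70392, so δ = 0.83900.

δ ≈ 0.839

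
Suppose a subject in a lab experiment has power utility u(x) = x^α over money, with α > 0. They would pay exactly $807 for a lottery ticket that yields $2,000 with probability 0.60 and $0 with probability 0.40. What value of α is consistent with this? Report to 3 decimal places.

The lottery's expected utility is 0.60·u(2000) + 0.40·u(0) = 0.60·2000^α (since u(0) = 0 for α > 0).
Indifference: 807^α = 0.60·2000^α, so (807/2000)^α = 0.60.
Taking logs: α·ln(807/2000) = ln(0.60), so α = -0.510826 / -0.907579 ≈ 0.563.

α ≈ 0.563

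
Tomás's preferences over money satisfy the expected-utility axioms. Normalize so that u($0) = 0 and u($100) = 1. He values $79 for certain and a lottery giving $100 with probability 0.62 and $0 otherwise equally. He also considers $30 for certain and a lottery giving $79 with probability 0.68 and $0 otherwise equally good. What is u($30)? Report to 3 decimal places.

First, u($79) = 0.62·u($100) + 0.38·u($0) = 0.62.
Chaining: u($30) = 0.68·0.62 + 0.32·0.00 = 0.4216.

0.422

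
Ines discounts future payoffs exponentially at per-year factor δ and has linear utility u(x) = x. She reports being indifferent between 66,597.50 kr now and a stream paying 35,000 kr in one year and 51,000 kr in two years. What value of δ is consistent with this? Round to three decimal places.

δ ≈ 0.850

Present value of the stream is 35000·δ + 51000·δ². Indifference gives 35000δ + 51000δ² = 66597.50.
That is, 51000δ² + 35000δ − 66597.50 = 0, a quadratic in δ.
The positive root is δ = [−35000 + √(35000² + 4·51000·66597.50)] / (2·51000) = (−35000 + 121700.000)/102000 ≈ 0.850.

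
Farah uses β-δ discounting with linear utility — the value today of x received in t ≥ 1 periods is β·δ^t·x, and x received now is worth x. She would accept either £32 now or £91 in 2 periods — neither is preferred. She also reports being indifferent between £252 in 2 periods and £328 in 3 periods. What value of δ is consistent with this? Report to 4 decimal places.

The second indifference involves only future payoffs, so β cancels: β·δ^2·252 = β·δ^3·328, giving δ = 252/328 = 0.76829.

δ ≈ 0.7683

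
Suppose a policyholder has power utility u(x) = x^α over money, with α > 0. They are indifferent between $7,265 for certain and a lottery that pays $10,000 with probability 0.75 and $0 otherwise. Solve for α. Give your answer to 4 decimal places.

Since u(0) = 0, the lottery's EU is 0.75·10000^α.
Equating: 7265^α = 0.75·10000^α, i.e. 0.7265^α = 0.75.
α = ln(0.75) / ln(7265/10000) = -0.2876821/-0.3195168 ≈ 0.9004.

α ≈ 0.9004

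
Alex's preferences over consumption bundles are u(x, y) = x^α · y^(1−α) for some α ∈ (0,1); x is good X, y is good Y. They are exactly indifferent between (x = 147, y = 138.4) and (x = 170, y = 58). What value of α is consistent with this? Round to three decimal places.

Set the two utilities equal: 147^α·138.4^(1−α) = 170^α·58^(1−α).
(147/170)^α = (58/138.4)^(1−α); take logs: α·ln(147/170) = (1−α)·ln(58/138.4), i.e. α·-0.145366 = (1−α)·-0.869705.
So α/(1−α) = (-0.869705)/(-0.145366) = 5.982864, and α = 5.982864/6.982864 ≈ 0.857.

α ≈ 0.857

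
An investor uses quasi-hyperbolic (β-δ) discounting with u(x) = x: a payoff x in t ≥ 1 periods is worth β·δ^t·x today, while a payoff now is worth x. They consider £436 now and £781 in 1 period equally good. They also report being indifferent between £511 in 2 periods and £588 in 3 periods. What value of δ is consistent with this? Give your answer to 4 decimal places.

δ ≈ 0.8690

Both payoffs in the second observation are in the future, so β drops out: δ^2·511 = δ^3·588 ⇒ δ = 511/588 = 0.86905.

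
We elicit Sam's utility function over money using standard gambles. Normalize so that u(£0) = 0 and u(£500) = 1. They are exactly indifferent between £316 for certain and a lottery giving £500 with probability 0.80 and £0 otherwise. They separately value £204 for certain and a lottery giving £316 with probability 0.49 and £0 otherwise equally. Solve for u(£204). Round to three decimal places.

The first gamble pins u(£316): it must equal 0.80·1 + 0.20·0 = 0.80.
Then u(£204) = 0.49·u(£316) + 0.51·u(£0) = 0.49·0.80 + 0.51·0.00 = 0.3920.

0.392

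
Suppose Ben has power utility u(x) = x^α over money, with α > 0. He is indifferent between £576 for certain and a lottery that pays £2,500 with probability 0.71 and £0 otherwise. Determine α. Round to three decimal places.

Since u(0) = 0, the lottery's EU is 0.71·2500^α.
Indifference: 576^α = 0.71·2500^α, so (576/2500)^α = 0.71.
Taking logs: α·ln(576/2500) = ln(0.71), so α = -0.342490 / -1.467938 ≈ 0.233.

α ≈ 0.233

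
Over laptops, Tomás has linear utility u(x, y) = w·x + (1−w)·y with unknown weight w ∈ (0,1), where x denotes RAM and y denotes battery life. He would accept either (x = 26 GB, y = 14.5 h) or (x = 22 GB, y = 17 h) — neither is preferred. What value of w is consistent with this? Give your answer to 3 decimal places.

u(26,14.5) = u(22,17) means w·26 + (1−w)·14.5 = w·22 + (1−w)·17.
Rearranging, 4·w − 2.5·(1−w) = 0.
So w/(1−w) = 2.5/4 = 0.6250, giving w = 2.5/(4+2.5) = 0.385.

w = 0.385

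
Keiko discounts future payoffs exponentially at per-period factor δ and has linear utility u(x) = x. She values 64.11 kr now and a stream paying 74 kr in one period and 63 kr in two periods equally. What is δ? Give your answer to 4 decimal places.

δ ≈ 0.5800

The stream is worth 74δ + 63δ² today, so 74δ + 63δ² = 64.11.
So 63δ² + 74δ − 64.11 = 0.
δ = (−74 + √(74² + 4·63·64.11)) / (2·63) = (−74 + √21631.72) / 126 ≈ 0.5800.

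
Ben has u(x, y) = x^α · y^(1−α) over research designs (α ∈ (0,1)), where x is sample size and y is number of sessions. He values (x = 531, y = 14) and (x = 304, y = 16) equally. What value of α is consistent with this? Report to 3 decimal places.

The Cobb–Douglas utilities coincide, so 531^α·14^(1−α) = 304^α·16^(1−α).
Rearrange to (531/304)^α = (16/14)^(1−α) and take logs: α·0.557734 = (1−α)·0.133531.
Thus α·(0.691265) = 0.133531, so α = 0.133531/0.691265 ≈ 0.193.

α ≈ 0.193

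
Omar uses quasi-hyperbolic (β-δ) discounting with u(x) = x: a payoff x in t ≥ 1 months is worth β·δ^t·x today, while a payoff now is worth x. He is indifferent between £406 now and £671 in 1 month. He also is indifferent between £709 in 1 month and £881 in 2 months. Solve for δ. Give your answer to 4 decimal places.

The second indifference involves only future payoffs, so β cancels: β·δ^1·709 = β·δ^2·881, giving δ = 709/881 = 0.80477.

δ ≈ 0.8048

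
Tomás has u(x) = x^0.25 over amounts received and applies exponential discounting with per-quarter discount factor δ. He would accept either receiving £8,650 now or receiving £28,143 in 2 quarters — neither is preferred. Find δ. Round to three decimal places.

The payoff in 2 quarters is discounted by δ^2, so u(8650) = δ^2·u(28143) and δ^2 = u(8650)/u(28143).
Since u(x) = x^0.25, δ^2 = (8650/28143)^0.25 = 0.30736^0.25 = 0.74458.
So δ = 0.74458^(1/2) ≈ 0.863.

δ ≈ 0.863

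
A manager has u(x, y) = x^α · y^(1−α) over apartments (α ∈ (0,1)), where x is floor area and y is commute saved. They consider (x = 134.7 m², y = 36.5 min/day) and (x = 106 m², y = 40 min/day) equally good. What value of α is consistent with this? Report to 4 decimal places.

Indifference: 134.7^α · 36.5^(1−α) = 106^α · 40^(1−α).
Rearrange to (134.7/106)^α = (40/36.5)^(1−α) and take logs: α·0.2396110 = (1−α)·0.0915672.
So α/(1−α) = (0.0915672)/(0.2396110) = 0.3821494, and α = 0.3821494/1.3821494 ≈ 0.2765.

α ≈ 0.2765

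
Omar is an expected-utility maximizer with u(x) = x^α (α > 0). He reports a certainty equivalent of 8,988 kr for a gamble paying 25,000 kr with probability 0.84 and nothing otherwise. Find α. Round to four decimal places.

α ≈ 0.1704

EU(lottery) = 0.84·25000^α + 0.16·0 = 0.84·25000^α.
Equating: 8988^α = 0.84·25000^α, i.e. 0.3595^α = 0.84.
Taking logs: α·ln(8988/25000) = ln(0.84), so α = -0.1743534 / -1.0229855 ≈ 0.1704.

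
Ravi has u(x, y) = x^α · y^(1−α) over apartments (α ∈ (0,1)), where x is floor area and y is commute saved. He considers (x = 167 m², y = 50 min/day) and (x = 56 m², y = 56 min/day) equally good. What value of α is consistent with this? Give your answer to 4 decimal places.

α ≈ 0.0940

Indifference: 167^α · 50^(1−α) = 56^α · 56^(1−α).
(167/56)^α = (56/50)^(1−α); take logs: α·ln(167/56) = (1−α)·ln(56/50), i.e. α·1.0926421 = (1−α)·0.1133287.
Thus α·(1.2059708) = 0.1133287, so α = 0.1133287/1.2059708 ≈ 0.0940.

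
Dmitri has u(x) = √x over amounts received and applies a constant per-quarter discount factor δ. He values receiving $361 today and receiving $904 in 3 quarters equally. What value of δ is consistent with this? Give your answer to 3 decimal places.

δ ≈ 0.858

Equating discounted utilities: u(361) = δ^3·u(904) ⇒ δ^3 = u(361)/u(904).
With u(x) = √x: δ^3 = √361/√904 = √(361/904) = 0.63193.
Taking the cube root: δ = 0.63193^(1/3) ≈ 0.858.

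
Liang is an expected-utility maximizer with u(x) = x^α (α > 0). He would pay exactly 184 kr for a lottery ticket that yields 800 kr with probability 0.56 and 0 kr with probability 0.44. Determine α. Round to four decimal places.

EU(lottery) = 0.56·800^α + 0.44·0 = 0.56·800^α.
Indifference: 184^α = 0.56·800^α, so (184/800)^α = 0.56.
α = ln(0.56) / ln(184/800) = -0.5798185/-1.4696760 ≈ 0.3945.

α ≈ 0.3945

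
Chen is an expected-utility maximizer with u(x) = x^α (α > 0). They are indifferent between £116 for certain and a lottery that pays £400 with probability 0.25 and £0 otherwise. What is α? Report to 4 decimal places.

α ≈ 1.1199

Since u(0) = 0, the lottery's EU is 0.25·400^α.
Equating: 116^α = 0.25·400^α, i.e. 0.2900^α = 0.25.
Take logs: α = ln 0.25 / ln(116/400) ≈ 1.119899.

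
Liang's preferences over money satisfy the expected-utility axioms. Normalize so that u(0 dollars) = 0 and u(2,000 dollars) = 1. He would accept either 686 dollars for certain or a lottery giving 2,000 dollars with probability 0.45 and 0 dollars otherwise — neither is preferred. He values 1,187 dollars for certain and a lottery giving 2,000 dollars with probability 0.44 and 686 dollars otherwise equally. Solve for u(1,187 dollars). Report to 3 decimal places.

0.692

The first gamble pins u(686 dollars): it must equal 0.45·1 + 0.55·0 = 0.45.
The second indifference gives u(1,187 dollars) = 0.44·u(2,000 dollars) + 0.56·u(686 dollars) = 0.44·1.00 + 0.56·0.45 = 0.6920.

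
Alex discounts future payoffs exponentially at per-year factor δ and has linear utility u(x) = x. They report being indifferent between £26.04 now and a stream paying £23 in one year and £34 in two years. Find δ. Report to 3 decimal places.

δ ≈ 0.600

Equating present values: 26.04 = 23δ + 34δ².
That is, 34δ² + 23δ − 26.04 = 0, a quadratic in δ.
The positive root is δ = [−23 + √(23² + 4·34·26.04)] / (2·34) = (−23 + 63.800)/68 ≈ 0.600.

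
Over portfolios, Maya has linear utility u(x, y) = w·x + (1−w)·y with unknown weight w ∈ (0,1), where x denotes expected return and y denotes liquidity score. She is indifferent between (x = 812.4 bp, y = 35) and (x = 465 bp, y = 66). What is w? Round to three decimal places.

w = 0.082

u(812.4,35) = u(465,66) means w·812.4 + (1−w)·35 = w·465 + (1−w)·66.
Rearranging, 347.4·w − 31·(1−w) = 0.
Hence w = 31/(347.4+31) = 31/378.4 = 0.082.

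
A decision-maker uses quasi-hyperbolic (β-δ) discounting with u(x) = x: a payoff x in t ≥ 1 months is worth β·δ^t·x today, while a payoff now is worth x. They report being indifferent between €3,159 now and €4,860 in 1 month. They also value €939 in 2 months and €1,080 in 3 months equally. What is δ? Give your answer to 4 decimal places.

The second indifference involves only future payoffs, so β cancels: β·δ^2·939 = β·δ^3·1080, giving δ = 939/1080 = 0.86944.

δ ≈ 0.8694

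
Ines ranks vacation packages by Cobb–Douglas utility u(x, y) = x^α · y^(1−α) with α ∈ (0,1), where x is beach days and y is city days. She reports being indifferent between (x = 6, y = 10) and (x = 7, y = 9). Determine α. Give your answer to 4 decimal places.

Set the two utilities equal: 6^α·10^(1−α) = 7^α·9^(1−α).
Taking logs: α·ln 6 + (1−α)·ln 10 = α·ln 7 + (1−α)·ln 9, i.e. α·-0.1541507 = (1−α)·-0.1053605.
So α/(1−α) = (-0.1053605)/(-0.1541507) = 0.6834902, and α = 0.6834902/1.6834902 ≈ 0.4060.

α ≈ 0.4060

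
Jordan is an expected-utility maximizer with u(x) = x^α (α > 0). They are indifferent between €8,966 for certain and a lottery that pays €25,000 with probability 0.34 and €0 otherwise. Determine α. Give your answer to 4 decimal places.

α ≈ 1.0520

EU(lottery) = 0.34·25000^α + 0.66·0 = 0.34·25000^α.
Setting u(8966) equal to that: 8966^α = 0.34·25000^α ⇒ (8966/25000)^α = 0.34.
Take logs: α = ln 0.34 / ln(8966/25000) ≈ 1.052050.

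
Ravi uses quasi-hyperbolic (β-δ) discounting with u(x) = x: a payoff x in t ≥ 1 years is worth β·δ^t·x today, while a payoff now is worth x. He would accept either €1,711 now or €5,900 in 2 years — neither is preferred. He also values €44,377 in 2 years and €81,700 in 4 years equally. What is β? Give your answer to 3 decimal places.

From the later pair, β·δ^2·44377 = β·δ^4·81700; dividing through, δ^2 = 44377/81700 = 0.54317, so δ = 0.73700.
Substituting δ into 1711 = β·δ^2·5900: β = 1711/(3204.704) ≈ 0.534.

β ≈ 0.534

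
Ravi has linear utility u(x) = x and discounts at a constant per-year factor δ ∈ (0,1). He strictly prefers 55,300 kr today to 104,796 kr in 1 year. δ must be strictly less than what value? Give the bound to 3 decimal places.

Comparing present values: 55300 > δ·104796.
Dividing through by 104796 gives δ < 0.52769.

δ < 0.528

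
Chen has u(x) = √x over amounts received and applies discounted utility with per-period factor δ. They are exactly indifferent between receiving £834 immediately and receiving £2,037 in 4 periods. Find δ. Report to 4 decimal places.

δ ≈ 0.8944

Indifference means u(834) = δ^4 · u(2037), so δ^4 = u(834)/u(2037).
With u(x) = √x: δ^4 = √834/√2037 = √(834/2037) = 0.63986.
Hence δ = (0.63986)^(1/4) = 0.894380.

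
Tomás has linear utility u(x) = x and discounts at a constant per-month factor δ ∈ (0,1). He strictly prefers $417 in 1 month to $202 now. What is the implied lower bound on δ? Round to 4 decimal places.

δ > 0.4844

Under u(x) = x this choice says 202 < δ·417.
Dividing through by 417 gives δ > 0.48441.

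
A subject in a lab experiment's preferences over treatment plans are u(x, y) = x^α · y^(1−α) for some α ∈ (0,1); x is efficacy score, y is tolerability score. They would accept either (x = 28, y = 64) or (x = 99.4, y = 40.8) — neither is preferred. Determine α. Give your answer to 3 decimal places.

α ≈ 0.262

The Cobb–Douglas utilities coincide, so 28^α·64^(1−α) = 99.4^α·40.8^(1−α).
Taking logs: α·ln 28 + (1−α)·ln 64 = α·ln 99.4 + (1−α)·ln 40.8, i.e. α·-1.266948 = (1−α)·-0.450201.
Thus α·(-1.717149) = -0.450201, so α = -0.450201/-1.717149 ≈ 0.262.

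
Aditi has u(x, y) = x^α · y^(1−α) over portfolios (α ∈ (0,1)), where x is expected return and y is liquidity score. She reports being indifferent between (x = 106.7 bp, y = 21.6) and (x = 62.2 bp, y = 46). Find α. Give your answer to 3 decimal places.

α ≈ 0.583

Indifference: 106.7^α · 21.6^(1−α) = 62.2^α · 46^(1−α).
Rearrange to (106.7/62.2)^α = (46/21.6)^(1−α) and take logs: α·0.539666 = (1−α)·0.755948.
So α/(1−α) = (0.755948)/(0.539666) = 1.400770, and α = 1.400770/2.400770 ≈ 0.583.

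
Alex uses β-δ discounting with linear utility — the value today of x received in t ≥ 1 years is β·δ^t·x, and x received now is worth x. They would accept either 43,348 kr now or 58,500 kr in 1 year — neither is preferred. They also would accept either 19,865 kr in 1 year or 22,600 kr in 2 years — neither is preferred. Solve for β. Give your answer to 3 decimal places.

β ≈ 0.843

The second indifference involves only future payoffs, so β cancels: β·δ^1·19865 = β·δ^2·22600, giving δ = 19865/22600 = 0.87898.
Now use the now-vs-future pair: 43348 = β·δ·58500 gives β = 43348/(0.87898·58500) ≈ 0.843.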